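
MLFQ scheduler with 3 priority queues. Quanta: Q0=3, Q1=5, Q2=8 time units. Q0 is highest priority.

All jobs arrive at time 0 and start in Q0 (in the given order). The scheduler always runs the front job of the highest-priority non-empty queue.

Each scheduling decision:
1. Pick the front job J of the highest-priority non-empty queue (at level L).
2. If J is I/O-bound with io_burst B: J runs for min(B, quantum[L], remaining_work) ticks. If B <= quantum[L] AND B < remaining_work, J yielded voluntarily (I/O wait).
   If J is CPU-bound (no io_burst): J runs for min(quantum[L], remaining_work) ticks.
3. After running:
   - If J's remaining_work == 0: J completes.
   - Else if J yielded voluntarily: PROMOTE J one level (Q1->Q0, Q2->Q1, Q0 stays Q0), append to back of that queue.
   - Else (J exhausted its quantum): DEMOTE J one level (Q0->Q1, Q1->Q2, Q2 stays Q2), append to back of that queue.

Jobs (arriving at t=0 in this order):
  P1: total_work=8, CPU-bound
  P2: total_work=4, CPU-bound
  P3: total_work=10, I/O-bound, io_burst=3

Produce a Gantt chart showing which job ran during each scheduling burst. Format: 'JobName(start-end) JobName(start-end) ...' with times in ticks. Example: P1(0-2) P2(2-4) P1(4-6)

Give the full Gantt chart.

Answer: P1(0-3) P2(3-6) P3(6-9) P3(9-12) P3(12-15) P3(15-16) P1(16-21) P2(21-22)

Derivation:
t=0-3: P1@Q0 runs 3, rem=5, quantum used, demote→Q1. Q0=[P2,P3] Q1=[P1] Q2=[]
t=3-6: P2@Q0 runs 3, rem=1, quantum used, demote→Q1. Q0=[P3] Q1=[P1,P2] Q2=[]
t=6-9: P3@Q0 runs 3, rem=7, I/O yield, promote→Q0. Q0=[P3] Q1=[P1,P2] Q2=[]
t=9-12: P3@Q0 runs 3, rem=4, I/O yield, promote→Q0. Q0=[P3] Q1=[P1,P2] Q2=[]
t=12-15: P3@Q0 runs 3, rem=1, I/O yield, promote→Q0. Q0=[P3] Q1=[P1,P2] Q2=[]
t=15-16: P3@Q0 runs 1, rem=0, completes. Q0=[] Q1=[P1,P2] Q2=[]
t=16-21: P1@Q1 runs 5, rem=0, completes. Q0=[] Q1=[P2] Q2=[]
t=21-22: P2@Q1 runs 1, rem=0, completes. Q0=[] Q1=[] Q2=[]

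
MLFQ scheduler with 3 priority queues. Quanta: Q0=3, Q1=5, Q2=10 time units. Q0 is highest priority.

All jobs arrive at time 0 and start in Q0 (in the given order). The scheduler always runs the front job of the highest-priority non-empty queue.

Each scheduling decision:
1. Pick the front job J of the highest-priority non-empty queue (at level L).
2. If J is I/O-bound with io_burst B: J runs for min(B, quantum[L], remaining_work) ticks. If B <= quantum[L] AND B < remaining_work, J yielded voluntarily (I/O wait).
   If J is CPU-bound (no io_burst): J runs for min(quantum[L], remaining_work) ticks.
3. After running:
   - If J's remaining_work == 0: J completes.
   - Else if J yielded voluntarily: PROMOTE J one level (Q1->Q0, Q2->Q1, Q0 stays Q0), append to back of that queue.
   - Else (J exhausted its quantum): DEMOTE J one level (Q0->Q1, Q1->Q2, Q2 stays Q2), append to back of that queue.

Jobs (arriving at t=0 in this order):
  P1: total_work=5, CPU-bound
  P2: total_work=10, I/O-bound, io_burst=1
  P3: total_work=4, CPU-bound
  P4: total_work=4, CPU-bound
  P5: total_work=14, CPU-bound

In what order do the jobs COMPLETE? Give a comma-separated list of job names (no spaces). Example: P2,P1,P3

Answer: P2,P1,P3,P4,P5

Derivation:
t=0-3: P1@Q0 runs 3, rem=2, quantum used, demote→Q1. Q0=[P2,P3,P4,P5] Q1=[P1] Q2=[]
t=3-4: P2@Q0 runs 1, rem=9, I/O yield, promote→Q0. Q0=[P3,P4,P5,P2] Q1=[P1] Q2=[]
t=4-7: P3@Q0 runs 3, rem=1, quantum used, demote→Q1. Q0=[P4,P5,P2] Q1=[P1,P3] Q2=[]
t=7-10: P4@Q0 runs 3, rem=1, quantum used, demote→Q1. Q0=[P5,P2] Q1=[P1,P3,P4] Q2=[]
t=10-13: P5@Q0 runs 3, rem=11, quantum used, demote→Q1. Q0=[P2] Q1=[P1,P3,P4,P5] Q2=[]
t=13-14: P2@Q0 runs 1, rem=8, I/O yield, promote→Q0. Q0=[P2] Q1=[P1,P3,P4,P5] Q2=[]
t=14-15: P2@Q0 runs 1, rem=7, I/O yield, promote→Q0. Q0=[P2] Q1=[P1,P3,P4,P5] Q2=[]
t=15-16: P2@Q0 runs 1, rem=6, I/O yield, promote→Q0. Q0=[P2] Q1=[P1,P3,P4,P5] Q2=[]
t=16-17: P2@Q0 runs 1, rem=5, I/O yield, promote→Q0. Q0=[P2] Q1=[P1,P3,P4,P5] Q2=[]
t=17-18: P2@Q0 runs 1, rem=4, I/O yield, promote→Q0. Q0=[P2] Q1=[P1,P3,P4,P5] Q2=[]
t=18-19: P2@Q0 runs 1, rem=3, I/O yield, promote→Q0. Q0=[P2] Q1=[P1,P3,P4,P5] Q2=[]
t=19-20: P2@Q0 runs 1, rem=2, I/O yield, promote→Q0. Q0=[P2] Q1=[P1,P3,P4,P5] Q2=[]
t=20-21: P2@Q0 runs 1, rem=1, I/O yield, promote→Q0. Q0=[P2] Q1=[P1,P3,P4,P5] Q2=[]
t=21-22: P2@Q0 runs 1, rem=0, completes. Q0=[] Q1=[P1,P3,P4,P5] Q2=[]
t=22-24: P1@Q1 runs 2, rem=0, completes. Q0=[] Q1=[P3,P4,P5] Q2=[]
t=24-25: P3@Q1 runs 1, rem=0, completes. Q0=[] Q1=[P4,P5] Q2=[]
t=25-26: P4@Q1 runs 1, rem=0, completes. Q0=[] Q1=[P5] Q2=[]
t=26-31: P5@Q1 runs 5, rem=6, quantum used, demote→Q2. Q0=[] Q1=[] Q2=[P5]
t=31-37: P5@Q2 runs 6, rem=0, completes. Q0=[] Q1=[] Q2=[]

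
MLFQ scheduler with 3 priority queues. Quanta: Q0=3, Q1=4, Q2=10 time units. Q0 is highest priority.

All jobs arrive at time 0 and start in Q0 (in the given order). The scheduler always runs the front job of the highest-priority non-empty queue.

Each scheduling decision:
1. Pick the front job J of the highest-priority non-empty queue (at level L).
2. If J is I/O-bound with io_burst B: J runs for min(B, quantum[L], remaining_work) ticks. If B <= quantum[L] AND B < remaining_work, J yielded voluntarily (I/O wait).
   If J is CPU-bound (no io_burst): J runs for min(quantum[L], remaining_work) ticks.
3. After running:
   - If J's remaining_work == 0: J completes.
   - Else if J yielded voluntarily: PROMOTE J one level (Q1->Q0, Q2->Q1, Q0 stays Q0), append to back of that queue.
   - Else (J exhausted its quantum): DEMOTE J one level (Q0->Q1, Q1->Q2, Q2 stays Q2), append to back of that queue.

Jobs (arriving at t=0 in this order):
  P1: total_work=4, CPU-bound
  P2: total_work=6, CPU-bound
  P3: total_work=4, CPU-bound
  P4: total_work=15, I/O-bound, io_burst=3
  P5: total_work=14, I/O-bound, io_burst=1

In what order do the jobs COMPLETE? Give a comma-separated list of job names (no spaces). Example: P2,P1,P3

Answer: P4,P5,P1,P2,P3

Derivation:
t=0-3: P1@Q0 runs 3, rem=1, quantum used, demote→Q1. Q0=[P2,P3,P4,P5] Q1=[P1] Q2=[]
t=3-6: P2@Q0 runs 3, rem=3, quantum used, demote→Q1. Q0=[P3,P4,P5] Q1=[P1,P2] Q2=[]
t=6-9: P3@Q0 runs 3, rem=1, quantum used, demote→Q1. Q0=[P4,P5] Q1=[P1,P2,P3] Q2=[]
t=9-12: P4@Q0 runs 3, rem=12, I/O yield, promote→Q0. Q0=[P5,P4] Q1=[P1,P2,P3] Q2=[]
t=12-13: P5@Q0 runs 1, rem=13, I/O yield, promote→Q0. Q0=[P4,P5] Q1=[P1,P2,P3] Q2=[]
t=13-16: P4@Q0 runs 3, rem=9, I/O yield, promote→Q0. Q0=[P5,P4] Q1=[P1,P2,P3] Q2=[]
t=16-17: P5@Q0 runs 1, rem=12, I/O yield, promote→Q0. Q0=[P4,P5] Q1=[P1,P2,P3] Q2=[]
t=17-20: P4@Q0 runs 3, rem=6, I/O yield, promote→Q0. Q0=[P5,P4] Q1=[P1,P2,P3] Q2=[]
t=20-21: P5@Q0 runs 1, rem=11, I/O yield, promote→Q0. Q0=[P4,P5] Q1=[P1,P2,P3] Q2=[]
t=21-24: P4@Q0 runs 3, rem=3, I/O yield, promote→Q0. Q0=[P5,P4] Q1=[P1,P2,P3] Q2=[]
t=24-25: P5@Q0 runs 1, rem=10, I/O yield, promote→Q0. Q0=[P4,P5] Q1=[P1,P2,P3] Q2=[]
t=25-28: P4@Q0 runs 3, rem=0, completes. Q0=[P5] Q1=[P1,P2,P3] Q2=[]
t=28-29: P5@Q0 runs 1, rem=9, I/O yield, promote→Q0. Q0=[P5] Q1=[P1,P2,P3] Q2=[]
t=29-30: P5@Q0 runs 1, rem=8, I/O yield, promote→Q0. Q0=[P5] Q1=[P1,P2,P3] Q2=[]
t=30-31: P5@Q0 runs 1, rem=7, I/O yield, promote→Q0. Q0=[P5] Q1=[P1,P2,P3] Q2=[]
t=31-32: P5@Q0 runs 1, rem=6, I/O yield, promote→Q0. Q0=[P5] Q1=[P1,P2,P3] Q2=[]
t=32-33: P5@Q0 runs 1, rem=5, I/O yield, promote→Q0. Q0=[P5] Q1=[P1,P2,P3] Q2=[]
t=33-34: P5@Q0 runs 1, rem=4, I/O yield, promote→Q0. Q0=[P5] Q1=[P1,P2,P3] Q2=[]
t=34-35: P5@Q0 runs 1, rem=3, I/O yield, promote→Q0. Q0=[P5] Q1=[P1,P2,P3] Q2=[]
t=35-36: P5@Q0 runs 1, rem=2, I/O yield, promote→Q0. Q0=[P5] Q1=[P1,P2,P3] Q2=[]
t=36-37: P5@Q0 runs 1, rem=1, I/O yield, promote→Q0. Q0=[P5] Q1=[P1,P2,P3] Q2=[]
t=37-38: P5@Q0 runs 1, rem=0, completes. Q0=[] Q1=[P1,P2,P3] Q2=[]
t=38-39: P1@Q1 runs 1, rem=0, completes. Q0=[] Q1=[P2,P3] Q2=[]
t=39-42: P2@Q1 runs 3, rem=0, completes. Q0=[] Q1=[P3] Q2=[]
t=42-43: P3@Q1 runs 1, rem=0, completes. Q0=[] Q1=[] Q2=[]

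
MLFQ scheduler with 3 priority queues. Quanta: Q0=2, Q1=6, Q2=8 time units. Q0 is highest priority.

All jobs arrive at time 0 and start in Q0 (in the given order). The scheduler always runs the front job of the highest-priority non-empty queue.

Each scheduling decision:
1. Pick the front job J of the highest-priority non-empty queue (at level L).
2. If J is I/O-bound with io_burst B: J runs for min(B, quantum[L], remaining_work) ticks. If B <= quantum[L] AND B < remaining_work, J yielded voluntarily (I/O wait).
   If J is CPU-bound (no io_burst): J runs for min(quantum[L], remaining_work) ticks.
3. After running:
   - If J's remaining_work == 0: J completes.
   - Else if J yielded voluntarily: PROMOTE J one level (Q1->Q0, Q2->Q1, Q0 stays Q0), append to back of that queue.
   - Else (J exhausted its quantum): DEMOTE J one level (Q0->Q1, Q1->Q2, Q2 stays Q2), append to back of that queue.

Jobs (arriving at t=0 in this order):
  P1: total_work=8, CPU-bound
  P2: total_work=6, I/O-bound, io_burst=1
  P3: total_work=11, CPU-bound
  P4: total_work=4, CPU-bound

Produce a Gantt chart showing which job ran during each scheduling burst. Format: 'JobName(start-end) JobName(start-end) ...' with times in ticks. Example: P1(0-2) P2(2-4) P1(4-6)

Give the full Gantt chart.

t=0-2: P1@Q0 runs 2, rem=6, quantum used, demote→Q1. Q0=[P2,P3,P4] Q1=[P1] Q2=[]
t=2-3: P2@Q0 runs 1, rem=5, I/O yield, promote→Q0. Q0=[P3,P4,P2] Q1=[P1] Q2=[]
t=3-5: P3@Q0 runs 2, rem=9, quantum used, demote→Q1. Q0=[P4,P2] Q1=[P1,P3] Q2=[]
t=5-7: P4@Q0 runs 2, rem=2, quantum used, demote→Q1. Q0=[P2] Q1=[P1,P3,P4] Q2=[]
t=7-8: P2@Q0 runs 1, rem=4, I/O yield, promote→Q0. Q0=[P2] Q1=[P1,P3,P4] Q2=[]
t=8-9: P2@Q0 runs 1, rem=3, I/O yield, promote→Q0. Q0=[P2] Q1=[P1,P3,P4] Q2=[]
t=9-10: P2@Q0 runs 1, rem=2, I/O yield, promote→Q0. Q0=[P2] Q1=[P1,P3,P4] Q2=[]
t=10-11: P2@Q0 runs 1, rem=1, I/O yield, promote→Q0. Q0=[P2] Q1=[P1,P3,P4] Q2=[]
t=11-12: P2@Q0 runs 1, rem=0, completes. Q0=[] Q1=[P1,P3,P4] Q2=[]
t=12-18: P1@Q1 runs 6, rem=0, completes. Q0=[] Q1=[P3,P4] Q2=[]
t=18-24: P3@Q1 runs 6, rem=3, quantum used, demote→Q2. Q0=[] Q1=[P4] Q2=[P3]
t=24-26: P4@Q1 runs 2, rem=0, completes. Q0=[] Q1=[] Q2=[P3]
t=26-29: P3@Q2 runs 3, rem=0, completes. Q0=[] Q1=[] Q2=[]

Answer: P1(0-2) P2(2-3) P3(3-5) P4(5-7) P2(7-8) P2(8-9) P2(9-10) P2(10-11) P2(11-12) P1(12-18) P3(18-24) P4(24-26) P3(26-29)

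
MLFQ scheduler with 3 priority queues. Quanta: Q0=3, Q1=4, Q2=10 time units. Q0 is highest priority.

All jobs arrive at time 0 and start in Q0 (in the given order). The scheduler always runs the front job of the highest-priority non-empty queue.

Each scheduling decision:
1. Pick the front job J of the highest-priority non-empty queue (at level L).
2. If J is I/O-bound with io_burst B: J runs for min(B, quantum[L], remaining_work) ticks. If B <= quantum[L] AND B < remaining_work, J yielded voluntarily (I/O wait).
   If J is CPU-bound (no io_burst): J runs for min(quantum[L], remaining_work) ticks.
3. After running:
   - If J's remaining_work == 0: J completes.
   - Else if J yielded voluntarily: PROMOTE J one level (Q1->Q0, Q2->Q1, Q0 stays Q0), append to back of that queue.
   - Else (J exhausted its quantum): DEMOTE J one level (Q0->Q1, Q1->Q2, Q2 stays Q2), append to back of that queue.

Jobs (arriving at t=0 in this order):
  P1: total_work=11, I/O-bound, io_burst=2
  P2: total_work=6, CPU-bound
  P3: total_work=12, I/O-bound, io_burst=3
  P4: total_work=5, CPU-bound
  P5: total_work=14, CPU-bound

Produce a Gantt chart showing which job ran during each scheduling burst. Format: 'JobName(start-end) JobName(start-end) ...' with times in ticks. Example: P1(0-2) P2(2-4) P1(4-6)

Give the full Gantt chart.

Answer: P1(0-2) P2(2-5) P3(5-8) P4(8-11) P5(11-14) P1(14-16) P3(16-19) P1(19-21) P3(21-24) P1(24-26) P3(26-29) P1(29-31) P1(31-32) P2(32-35) P4(35-37) P5(37-41) P5(41-48)

Derivation:
t=0-2: P1@Q0 runs 2, rem=9, I/O yield, promote→Q0. Q0=[P2,P3,P4,P5,P1] Q1=[] Q2=[]
t=2-5: P2@Q0 runs 3, rem=3, quantum used, demote→Q1. Q0=[P3,P4,P5,P1] Q1=[P2] Q2=[]
t=5-8: P3@Q0 runs 3, rem=9, I/O yield, promote→Q0. Q0=[P4,P5,P1,P3] Q1=[P2] Q2=[]
t=8-11: P4@Q0 runs 3, rem=2, quantum used, demote→Q1. Q0=[P5,P1,P3] Q1=[P2,P4] Q2=[]
t=11-14: P5@Q0 runs 3, rem=11, quantum used, demote→Q1. Q0=[P1,P3] Q1=[P2,P4,P5] Q2=[]
t=14-16: P1@Q0 runs 2, rem=7, I/O yield, promote→Q0. Q0=[P3,P1] Q1=[P2,P4,P5] Q2=[]
t=16-19: P3@Q0 runs 3, rem=6, I/O yield, promote→Q0. Q0=[P1,P3] Q1=[P2,P4,P5] Q2=[]
t=19-21: P1@Q0 runs 2, rem=5, I/O yield, promote→Q0. Q0=[P3,P1] Q1=[P2,P4,P5] Q2=[]
t=21-24: P3@Q0 runs 3, rem=3, I/O yield, promote→Q0. Q0=[P1,P3] Q1=[P2,P4,P5] Q2=[]
t=24-26: P1@Q0 runs 2, rem=3, I/O yield, promote→Q0. Q0=[P3,P1] Q1=[P2,P4,P5] Q2=[]
t=26-29: P3@Q0 runs 3, rem=0, completes. Q0=[P1] Q1=[P2,P4,P5] Q2=[]
t=29-31: P1@Q0 runs 2, rem=1, I/O yield, promote→Q0. Q0=[P1] Q1=[P2,P4,P5] Q2=[]
t=31-32: P1@Q0 runs 1, rem=0, completes. Q0=[] Q1=[P2,P4,P5] Q2=[]
t=32-35: P2@Q1 runs 3, rem=0, completes. Q0=[] Q1=[P4,P5] Q2=[]
t=35-37: P4@Q1 runs 2, rem=0, completes. Q0=[] Q1=[P5] Q2=[]
t=37-41: P5@Q1 runs 4, rem=7, quantum used, demote→Q2. Q0=[] Q1=[] Q2=[P5]
t=41-48: P5@Q2 runs 7, rem=0, completes. Q0=[] Q1=[] Q2=[]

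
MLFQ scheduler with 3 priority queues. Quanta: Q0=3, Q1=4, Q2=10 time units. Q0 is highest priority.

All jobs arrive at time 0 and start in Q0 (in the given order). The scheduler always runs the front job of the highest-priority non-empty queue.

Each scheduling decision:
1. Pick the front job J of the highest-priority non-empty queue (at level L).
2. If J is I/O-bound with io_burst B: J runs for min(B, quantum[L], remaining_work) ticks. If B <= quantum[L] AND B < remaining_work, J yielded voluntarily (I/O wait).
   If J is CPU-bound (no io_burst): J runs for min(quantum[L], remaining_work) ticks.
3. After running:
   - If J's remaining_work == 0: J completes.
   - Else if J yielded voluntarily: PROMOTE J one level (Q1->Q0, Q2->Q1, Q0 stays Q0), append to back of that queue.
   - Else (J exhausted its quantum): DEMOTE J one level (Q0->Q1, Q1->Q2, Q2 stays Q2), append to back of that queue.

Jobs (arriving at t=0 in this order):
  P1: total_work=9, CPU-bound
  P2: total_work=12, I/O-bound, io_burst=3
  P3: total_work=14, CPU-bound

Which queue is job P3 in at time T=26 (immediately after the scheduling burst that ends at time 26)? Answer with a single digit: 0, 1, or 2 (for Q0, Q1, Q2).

Answer: 2

Derivation:
t=0-3: P1@Q0 runs 3, rem=6, quantum used, demote→Q1. Q0=[P2,P3] Q1=[P1] Q2=[]
t=3-6: P2@Q0 runs 3, rem=9, I/O yield, promote→Q0. Q0=[P3,P2] Q1=[P1] Q2=[]
t=6-9: P3@Q0 runs 3, rem=11, quantum used, demote→Q1. Q0=[P2] Q1=[P1,P3] Q2=[]
t=9-12: P2@Q0 runs 3, rem=6, I/O yield, promote→Q0. Q0=[P2] Q1=[P1,P3] Q2=[]
t=12-15: P2@Q0 runs 3, rem=3, I/O yield, promote→Q0. Q0=[P2] Q1=[P1,P3] Q2=[]
t=15-18: P2@Q0 runs 3, rem=0, completes. Q0=[] Q1=[P1,P3] Q2=[]
t=18-22: P1@Q1 runs 4, rem=2, quantum used, demote→Q2. Q0=[] Q1=[P3] Q2=[P1]
t=22-26: P3@Q1 runs 4, rem=7, quantum used, demote→Q2. Q0=[] Q1=[] Q2=[P1,P3]
t=26-28: P1@Q2 runs 2, rem=0, completes. Q0=[] Q1=[] Q2=[P3]
t=28-35: P3@Q2 runs 7, rem=0, completes. Q0=[] Q1=[] Q2=[]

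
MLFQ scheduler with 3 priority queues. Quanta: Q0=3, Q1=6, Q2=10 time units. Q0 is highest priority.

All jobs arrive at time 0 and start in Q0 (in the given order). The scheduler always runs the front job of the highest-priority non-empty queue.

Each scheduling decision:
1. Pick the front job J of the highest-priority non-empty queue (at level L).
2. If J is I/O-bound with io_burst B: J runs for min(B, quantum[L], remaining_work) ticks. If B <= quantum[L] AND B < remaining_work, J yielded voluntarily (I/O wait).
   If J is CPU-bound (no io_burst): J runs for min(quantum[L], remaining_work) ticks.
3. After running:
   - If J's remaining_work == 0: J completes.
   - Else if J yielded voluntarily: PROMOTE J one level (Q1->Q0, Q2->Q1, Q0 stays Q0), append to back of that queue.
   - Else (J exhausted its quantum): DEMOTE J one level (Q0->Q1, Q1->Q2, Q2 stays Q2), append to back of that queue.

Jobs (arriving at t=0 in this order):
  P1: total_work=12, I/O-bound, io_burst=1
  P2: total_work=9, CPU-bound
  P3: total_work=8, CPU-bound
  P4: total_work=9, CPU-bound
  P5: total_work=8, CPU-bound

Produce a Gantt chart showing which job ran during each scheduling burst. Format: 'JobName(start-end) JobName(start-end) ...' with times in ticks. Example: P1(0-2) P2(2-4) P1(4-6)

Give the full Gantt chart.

Answer: P1(0-1) P2(1-4) P3(4-7) P4(7-10) P5(10-13) P1(13-14) P1(14-15) P1(15-16) P1(16-17) P1(17-18) P1(18-19) P1(19-20) P1(20-21) P1(21-22) P1(22-23) P1(23-24) P2(24-30) P3(30-35) P4(35-41) P5(41-46)

Derivation:
t=0-1: P1@Q0 runs 1, rem=11, I/O yield, promote→Q0. Q0=[P2,P3,P4,P5,P1] Q1=[] Q2=[]
t=1-4: P2@Q0 runs 3, rem=6, quantum used, demote→Q1. Q0=[P3,P4,P5,P1] Q1=[P2] Q2=[]
t=4-7: P3@Q0 runs 3, rem=5, quantum used, demote→Q1. Q0=[P4,P5,P1] Q1=[P2,P3] Q2=[]
t=7-10: P4@Q0 runs 3, rem=6, quantum used, demote→Q1. Q0=[P5,P1] Q1=[P2,P3,P4] Q2=[]
t=10-13: P5@Q0 runs 3, rem=5, quantum used, demote→Q1. Q0=[P1] Q1=[P2,P3,P4,P5] Q2=[]
t=13-14: P1@Q0 runs 1, rem=10, I/O yield, promote→Q0. Q0=[P1] Q1=[P2,P3,P4,P5] Q2=[]
t=14-15: P1@Q0 runs 1, rem=9, I/O yield, promote→Q0. Q0=[P1] Q1=[P2,P3,P4,P5] Q2=[]
t=15-16: P1@Q0 runs 1, rem=8, I/O yield, promote→Q0. Q0=[P1] Q1=[P2,P3,P4,P5] Q2=[]
t=16-17: P1@Q0 runs 1, rem=7, I/O yield, promote→Q0. Q0=[P1] Q1=[P2,P3,P4,P5] Q2=[]
t=17-18: P1@Q0 runs 1, rem=6, I/O yield, promote→Q0. Q0=[P1] Q1=[P2,P3,P4,P5] Q2=[]
t=18-19: P1@Q0 runs 1, rem=5, I/O yield, promote→Q0. Q0=[P1] Q1=[P2,P3,P4,P5] Q2=[]
t=19-20: P1@Q0 runs 1, rem=4, I/O yield, promote→Q0. Q0=[P1] Q1=[P2,P3,P4,P5] Q2=[]
t=20-21: P1@Q0 runs 1, rem=3, I/O yield, promote→Q0. Q0=[P1] Q1=[P2,P3,P4,P5] Q2=[]
t=21-22: P1@Q0 runs 1, rem=2, I/O yield, promote→Q0. Q0=[P1] Q1=[P2,P3,P4,P5] Q2=[]
t=22-23: P1@Q0 runs 1, rem=1, I/O yield, promote→Q0. Q0=[P1] Q1=[P2,P3,P4,P5] Q2=[]
t=23-24: P1@Q0 runs 1, rem=0, completes. Q0=[] Q1=[P2,P3,P4,P5] Q2=[]
t=24-30: P2@Q1 runs 6, rem=0, completes. Q0=[] Q1=[P3,P4,P5] Q2=[]
t=30-35: P3@Q1 runs 5, rem=0, completes. Q0=[] Q1=[P4,P5] Q2=[]
t=35-41: P4@Q1 runs 6, rem=0, completes. Q0=[] Q1=[P5] Q2=[]
t=41-46: P5@Q1 runs 5, rem=0, completes. Q0=[] Q1=[] Q2=[]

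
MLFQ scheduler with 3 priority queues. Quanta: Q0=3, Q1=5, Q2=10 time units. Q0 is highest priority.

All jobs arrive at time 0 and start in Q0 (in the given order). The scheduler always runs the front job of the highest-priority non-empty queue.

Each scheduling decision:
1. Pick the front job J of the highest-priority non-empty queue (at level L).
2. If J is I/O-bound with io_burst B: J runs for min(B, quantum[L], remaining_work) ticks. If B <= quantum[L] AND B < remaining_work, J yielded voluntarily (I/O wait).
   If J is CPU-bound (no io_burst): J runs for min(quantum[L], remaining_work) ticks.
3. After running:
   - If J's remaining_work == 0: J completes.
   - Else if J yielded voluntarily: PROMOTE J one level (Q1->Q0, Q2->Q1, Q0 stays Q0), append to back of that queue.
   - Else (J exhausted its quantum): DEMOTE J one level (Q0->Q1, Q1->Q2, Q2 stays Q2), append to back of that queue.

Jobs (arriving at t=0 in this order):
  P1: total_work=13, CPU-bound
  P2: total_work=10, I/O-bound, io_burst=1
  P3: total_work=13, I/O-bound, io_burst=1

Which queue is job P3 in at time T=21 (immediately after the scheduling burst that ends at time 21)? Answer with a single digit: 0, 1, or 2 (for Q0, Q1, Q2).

t=0-3: P1@Q0 runs 3, rem=10, quantum used, demote→Q1. Q0=[P2,P3] Q1=[P1] Q2=[]
t=3-4: P2@Q0 runs 1, rem=9, I/O yield, promote→Q0. Q0=[P3,P2] Q1=[P1] Q2=[]
t=4-5: P3@Q0 runs 1, rem=12, I/O yield, promote→Q0. Q0=[P2,P3] Q1=[P1] Q2=[]
t=5-6: P2@Q0 runs 1, rem=8, I/O yield, promote→Q0. Q0=[P3,P2] Q1=[P1] Q2=[]
t=6-7: P3@Q0 runs 1, rem=11, I/O yield, promote→Q0. Q0=[P2,P3] Q1=[P1] Q2=[]
t=7-8: P2@Q0 runs 1, rem=7, I/O yield, promote→Q0. Q0=[P3,P2] Q1=[P1] Q2=[]
t=8-9: P3@Q0 runs 1, rem=10, I/O yield, promote→Q0. Q0=[P2,P3] Q1=[P1] Q2=[]
t=9-10: P2@Q0 runs 1, rem=6, I/O yield, promote→Q0. Q0=[P3,P2] Q1=[P1] Q2=[]
t=10-11: P3@Q0 runs 1, rem=9, I/O yield, promote→Q0. Q0=[P2,P3] Q1=[P1] Q2=[]
t=11-12: P2@Q0 runs 1, rem=5, I/O yield, promote→Q0. Q0=[P3,P2] Q1=[P1] Q2=[]
t=12-13: P3@Q0 runs 1, rem=8, I/O yield, promote→Q0. Q0=[P2,P3] Q1=[P1] Q2=[]
t=13-14: P2@Q0 runs 1, rem=4, I/O yield, promote→Q0. Q0=[P3,P2] Q1=[P1] Q2=[]
t=14-15: P3@Q0 runs 1, rem=7, I/O yield, promote→Q0. Q0=[P2,P3] Q1=[P1] Q2=[]
t=15-16: P2@Q0 runs 1, rem=3, I/O yield, promote→Q0. Q0=[P3,P2] Q1=[P1] Q2=[]
t=16-17: P3@Q0 runs 1, rem=6, I/O yield, promote→Q0. Q0=[P2,P3] Q1=[P1] Q2=[]
t=17-18: P2@Q0 runs 1, rem=2, I/O yield, promote→Q0. Q0=[P3,P2] Q1=[P1] Q2=[]
t=18-19: P3@Q0 runs 1, rem=5, I/O yield, promote→Q0. Q0=[P2,P3] Q1=[P1] Q2=[]
t=19-20: P2@Q0 runs 1, rem=1, I/O yield, promote→Q0. Q0=[P3,P2] Q1=[P1] Q2=[]
t=20-21: P3@Q0 runs 1, rem=4, I/O yield, promote→Q0. Q0=[P2,P3] Q1=[P1] Q2=[]
t=21-22: P2@Q0 runs 1, rem=0, completes. Q0=[P3] Q1=[P1] Q2=[]
t=22-23: P3@Q0 runs 1, rem=3, I/O yield, promote→Q0. Q0=[P3] Q1=[P1] Q2=[]
t=23-24: P3@Q0 runs 1, rem=2, I/O yield, promote→Q0. Q0=[P3] Q1=[P1] Q2=[]
t=24-25: P3@Q0 runs 1, rem=1, I/O yield, promote→Q0. Q0=[P3] Q1=[P1] Q2=[]
t=25-26: P3@Q0 runs 1, rem=0, completes. Q0=[] Q1=[P1] Q2=[]
t=26-31: P1@Q1 runs 5, rem=5, quantum used, demote→Q2. Q0=[] Q1=[] Q2=[P1]
t=31-36: P1@Q2 runs 5, rem=0, completes. Q0=[] Q1=[] Q2=[]

Answer: 0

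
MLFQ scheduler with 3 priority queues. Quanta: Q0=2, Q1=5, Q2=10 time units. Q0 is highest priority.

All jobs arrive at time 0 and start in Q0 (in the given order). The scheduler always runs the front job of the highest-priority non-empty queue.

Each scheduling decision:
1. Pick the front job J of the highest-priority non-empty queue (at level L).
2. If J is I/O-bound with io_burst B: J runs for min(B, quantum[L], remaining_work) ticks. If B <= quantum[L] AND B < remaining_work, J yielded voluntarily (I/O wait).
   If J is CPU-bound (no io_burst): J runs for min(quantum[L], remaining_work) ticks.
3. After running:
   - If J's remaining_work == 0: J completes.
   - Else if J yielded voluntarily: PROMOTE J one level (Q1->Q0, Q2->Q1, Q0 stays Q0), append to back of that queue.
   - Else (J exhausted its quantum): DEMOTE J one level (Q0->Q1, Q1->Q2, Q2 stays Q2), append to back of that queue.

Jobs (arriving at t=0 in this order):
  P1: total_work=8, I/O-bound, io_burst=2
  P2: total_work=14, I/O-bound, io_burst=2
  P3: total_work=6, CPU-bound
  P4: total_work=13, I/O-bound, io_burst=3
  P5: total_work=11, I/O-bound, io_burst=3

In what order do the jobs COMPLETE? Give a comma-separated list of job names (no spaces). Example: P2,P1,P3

Answer: P1,P2,P3,P5,P4

Derivation:
t=0-2: P1@Q0 runs 2, rem=6, I/O yield, promote→Q0. Q0=[P2,P3,P4,P5,P1] Q1=[] Q2=[]
t=2-4: P2@Q0 runs 2, rem=12, I/O yield, promote→Q0. Q0=[P3,P4,P5,P1,P2] Q1=[] Q2=[]
t=4-6: P3@Q0 runs 2, rem=4, quantum used, demote→Q1. Q0=[P4,P5,P1,P2] Q1=[P3] Q2=[]
t=6-8: P4@Q0 runs 2, rem=11, quantum used, demote→Q1. Q0=[P5,P1,P2] Q1=[P3,P4] Q2=[]
t=8-10: P5@Q0 runs 2, rem=9, quantum used, demote→Q1. Q0=[P1,P2] Q1=[P3,P4,P5] Q2=[]
t=10-12: P1@Q0 runs 2, rem=4, I/O yield, promote→Q0. Q0=[P2,P1] Q1=[P3,P4,P5] Q2=[]
t=12-14: P2@Q0 runs 2, rem=10, I/O yield, promote→Q0. Q0=[P1,P2] Q1=[P3,P4,P5] Q2=[]
t=14-16: P1@Q0 runs 2, rem=2, I/O yield, promote→Q0. Q0=[P2,P1] Q1=[P3,P4,P5] Q2=[]
t=16-18: P2@Q0 runs 2, rem=8, I/O yield, promote→Q0. Q0=[P1,P2] Q1=[P3,P4,P5] Q2=[]
t=18-20: P1@Q0 runs 2, rem=0, completes. Q0=[P2] Q1=[P3,P4,P5] Q2=[]
t=20-22: P2@Q0 runs 2, rem=6, I/O yield, promote→Q0. Q0=[P2] Q1=[P3,P4,P5] Q2=[]
t=22-24: P2@Q0 runs 2, rem=4, I/O yield, promote→Q0. Q0=[P2] Q1=[P3,P4,P5] Q2=[]
t=24-26: P2@Q0 runs 2, rem=2, I/O yield, promote→Q0. Q0=[P2] Q1=[P3,P4,P5] Q2=[]
t=26-28: P2@Q0 runs 2, rem=0, completes. Q0=[] Q1=[P3,P4,P5] Q2=[]
t=28-32: P3@Q1 runs 4, rem=0, completes. Q0=[] Q1=[P4,P5] Q2=[]
t=32-35: P4@Q1 runs 3, rem=8, I/O yield, promote→Q0. Q0=[P4] Q1=[P5] Q2=[]
t=35-37: P4@Q0 runs 2, rem=6, quantum used, demote→Q1. Q0=[] Q1=[P5,P4] Q2=[]
t=37-40: P5@Q1 runs 3, rem=6, I/O yield, promote→Q0. Q0=[P5] Q1=[P4] Q2=[]
t=40-42: P5@Q0 runs 2, rem=4, quantum used, demote→Q1. Q0=[] Q1=[P4,P5] Q2=[]
t=42-45: P4@Q1 runs 3, rem=3, I/O yield, promote→Q0. Q0=[P4] Q1=[P5] Q2=[]
t=45-47: P4@Q0 runs 2, rem=1, quantum used, demote→Q1. Q0=[] Q1=[P5,P4] Q2=[]
t=47-50: P5@Q1 runs 3, rem=1, I/O yield, promote→Q0. Q0=[P5] Q1=[P4] Q2=[]
t=50-51: P5@Q0 runs 1, rem=0, completes. Q0=[] Q1=[P4] Q2=[]
t=51-52: P4@Q1 runs 1, rem=0, completes. Q0=[] Q1=[] Q2=[]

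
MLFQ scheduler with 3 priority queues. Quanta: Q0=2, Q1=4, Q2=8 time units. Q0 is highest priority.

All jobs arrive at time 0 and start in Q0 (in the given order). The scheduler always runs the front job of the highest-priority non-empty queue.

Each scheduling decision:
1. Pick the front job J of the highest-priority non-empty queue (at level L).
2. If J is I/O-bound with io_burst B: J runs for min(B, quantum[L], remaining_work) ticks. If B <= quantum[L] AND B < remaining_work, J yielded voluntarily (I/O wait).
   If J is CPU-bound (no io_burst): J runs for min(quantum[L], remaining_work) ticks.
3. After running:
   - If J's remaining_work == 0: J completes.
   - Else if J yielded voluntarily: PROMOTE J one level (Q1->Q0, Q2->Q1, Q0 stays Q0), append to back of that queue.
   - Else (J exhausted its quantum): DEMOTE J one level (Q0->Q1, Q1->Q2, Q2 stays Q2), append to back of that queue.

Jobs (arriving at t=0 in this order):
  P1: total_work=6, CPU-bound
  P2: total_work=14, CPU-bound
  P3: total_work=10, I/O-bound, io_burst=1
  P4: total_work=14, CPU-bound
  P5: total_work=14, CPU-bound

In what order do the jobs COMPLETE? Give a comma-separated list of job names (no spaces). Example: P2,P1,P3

Answer: P3,P1,P2,P4,P5

Derivation:
t=0-2: P1@Q0 runs 2, rem=4, quantum used, demote→Q1. Q0=[P2,P3,P4,P5] Q1=[P1] Q2=[]
t=2-4: P2@Q0 runs 2, rem=12, quantum used, demote→Q1. Q0=[P3,P4,P5] Q1=[P1,P2] Q2=[]
t=4-5: P3@Q0 runs 1, rem=9, I/O yield, promote→Q0. Q0=[P4,P5,P3] Q1=[P1,P2] Q2=[]
t=5-7: P4@Q0 runs 2, rem=12, quantum used, demote→Q1. Q0=[P5,P3] Q1=[P1,P2,P4] Q2=[]
t=7-9: P5@Q0 runs 2, rem=12, quantum used, demote→Q1. Q0=[P3] Q1=[P1,P2,P4,P5] Q2=[]
t=9-10: P3@Q0 runs 1, rem=8, I/O yield, promote→Q0. Q0=[P3] Q1=[P1,P2,P4,P5] Q2=[]
t=10-11: P3@Q0 runs 1, rem=7, I/O yield, promote→Q0. Q0=[P3] Q1=[P1,P2,P4,P5] Q2=[]
t=11-12: P3@Q0 runs 1, rem=6, I/O yield, promote→Q0. Q0=[P3] Q1=[P1,P2,P4,P5] Q2=[]
t=12-13: P3@Q0 runs 1, rem=5, I/O yield, promote→Q0. Q0=[P3] Q1=[P1,P2,P4,P5] Q2=[]
t=13-14: P3@Q0 runs 1, rem=4, I/O yield, promote→Q0. Q0=[P3] Q1=[P1,P2,P4,P5] Q2=[]
t=14-15: P3@Q0 runs 1, rem=3, I/O yield, promote→Q0. Q0=[P3] Q1=[P1,P2,P4,P5] Q2=[]
t=15-16: P3@Q0 runs 1, rem=2, I/O yield, promote→Q0. Q0=[P3] Q1=[P1,P2,P4,P5] Q2=[]
t=16-17: P3@Q0 runs 1, rem=1, I/O yield, promote→Q0. Q0=[P3] Q1=[P1,P2,P4,P5] Q2=[]
t=17-18: P3@Q0 runs 1, rem=0, completes. Q0=[] Q1=[P1,P2,P4,P5] Q2=[]
t=18-22: P1@Q1 runs 4, rem=0, completes. Q0=[] Q1=[P2,P4,P5] Q2=[]
t=22-26: P2@Q1 runs 4, rem=8, quantum used, demote→Q2. Q0=[] Q1=[P4,P5] Q2=[P2]
t=26-30: P4@Q1 runs 4, rem=8, quantum used, demote→Q2. Q0=[] Q1=[P5] Q2=[P2,P4]
t=30-34: P5@Q1 runs 4, rem=8, quantum used, demote→Q2. Q0=[] Q1=[] Q2=[P2,P4,P5]
t=34-42: P2@Q2 runs 8, rem=0, completes. Q0=[] Q1=[] Q2=[P4,P5]
t=42-50: P4@Q2 runs 8, rem=0, completes. Q0=[] Q1=[] Q2=[P5]
t=50-58: P5@Q2 runs 8, rem=0, completes. Q0=[] Q1=[] Q2=[]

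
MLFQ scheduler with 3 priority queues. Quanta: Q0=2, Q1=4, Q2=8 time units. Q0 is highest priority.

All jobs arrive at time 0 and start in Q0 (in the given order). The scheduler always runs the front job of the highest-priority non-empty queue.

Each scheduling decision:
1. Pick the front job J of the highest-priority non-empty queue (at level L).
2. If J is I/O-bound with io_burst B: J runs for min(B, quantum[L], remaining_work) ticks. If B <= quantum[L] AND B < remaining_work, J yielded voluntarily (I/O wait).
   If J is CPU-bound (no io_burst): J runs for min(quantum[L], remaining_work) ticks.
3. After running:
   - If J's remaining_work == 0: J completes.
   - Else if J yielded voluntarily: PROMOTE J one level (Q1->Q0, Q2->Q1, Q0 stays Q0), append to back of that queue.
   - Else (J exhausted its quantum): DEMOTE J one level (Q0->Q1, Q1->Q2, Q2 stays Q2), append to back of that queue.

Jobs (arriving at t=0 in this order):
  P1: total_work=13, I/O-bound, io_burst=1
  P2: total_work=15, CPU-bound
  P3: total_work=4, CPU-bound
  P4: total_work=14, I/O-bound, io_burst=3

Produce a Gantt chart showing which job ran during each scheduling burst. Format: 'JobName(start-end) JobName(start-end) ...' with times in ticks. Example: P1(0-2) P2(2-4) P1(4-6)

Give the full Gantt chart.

Answer: P1(0-1) P2(1-3) P3(3-5) P4(5-7) P1(7-8) P1(8-9) P1(9-10) P1(10-11) P1(11-12) P1(12-13) P1(13-14) P1(14-15) P1(15-16) P1(16-17) P1(17-18) P1(18-19) P2(19-23) P3(23-25) P4(25-28) P4(28-30) P4(30-33) P4(33-35) P4(35-37) P2(37-45) P2(45-46)

Derivation:
t=0-1: P1@Q0 runs 1, rem=12, I/O yield, promote→Q0. Q0=[P2,P3,P4,P1] Q1=[] Q2=[]
t=1-3: P2@Q0 runs 2, rem=13, quantum used, demote→Q1. Q0=[P3,P4,P1] Q1=[P2] Q2=[]
t=3-5: P3@Q0 runs 2, rem=2, quantum used, demote→Q1. Q0=[P4,P1] Q1=[P2,P3] Q2=[]
t=5-7: P4@Q0 runs 2, rem=12, quantum used, demote→Q1. Q0=[P1] Q1=[P2,P3,P4] Q2=[]
t=7-8: P1@Q0 runs 1, rem=11, I/O yield, promote→Q0. Q0=[P1] Q1=[P2,P3,P4] Q2=[]
t=8-9: P1@Q0 runs 1, rem=10, I/O yield, promote→Q0. Q0=[P1] Q1=[P2,P3,P4] Q2=[]
t=9-10: P1@Q0 runs 1, rem=9, I/O yield, promote→Q0. Q0=[P1] Q1=[P2,P3,P4] Q2=[]
t=10-11: P1@Q0 runs 1, rem=8, I/O yield, promote→Q0. Q0=[P1] Q1=[P2,P3,P4] Q2=[]
t=11-12: P1@Q0 runs 1, rem=7, I/O yield, promote→Q0. Q0=[P1] Q1=[P2,P3,P4] Q2=[]
t=12-13: P1@Q0 runs 1, rem=6, I/O yield, promote→Q0. Q0=[P1] Q1=[P2,P3,P4] Q2=[]
t=13-14: P1@Q0 runs 1, rem=5, I/O yield, promote→Q0. Q0=[P1] Q1=[P2,P3,P4] Q2=[]
t=14-15: P1@Q0 runs 1, rem=4, I/O yield, promote→Q0. Q0=[P1] Q1=[P2,P3,P4] Q2=[]
t=15-16: P1@Q0 runs 1, rem=3, I/O yield, promote→Q0. Q0=[P1] Q1=[P2,P3,P4] Q2=[]
t=16-17: P1@Q0 runs 1, rem=2, I/O yield, promote→Q0. Q0=[P1] Q1=[P2,P3,P4] Q2=[]
t=17-18: P1@Q0 runs 1, rem=1, I/O yield, promote→Q0. Q0=[P1] Q1=[P2,P3,P4] Q2=[]
t=18-19: P1@Q0 runs 1, rem=0, completes. Q0=[] Q1=[P2,P3,P4] Q2=[]
t=19-23: P2@Q1 runs 4, rem=9, quantum used, demote→Q2. Q0=[] Q1=[P3,P4] Q2=[P2]
t=23-25: P3@Q1 runs 2, rem=0, completes. Q0=[] Q1=[P4] Q2=[P2]
t=25-28: P4@Q1 runs 3, rem=9, I/O yield, promote→Q0. Q0=[P4] Q1=[] Q2=[P2]
t=28-30: P4@Q0 runs 2, rem=7, quantum used, demote→Q1. Q0=[] Q1=[P4] Q2=[P2]
t=30-33: P4@Q1 runs 3, rem=4, I/O yield, promote→Q0. Q0=[P4] Q1=[] Q2=[P2]
t=33-35: P4@Q0 runs 2, rem=2, quantum used, demote→Q1. Q0=[] Q1=[P4] Q2=[P2]
t=35-37: P4@Q1 runs 2, rem=0, completes. Q0=[] Q1=[] Q2=[P2]
t=37-45: P2@Q2 runs 8, rem=1, quantum used, demote→Q2. Q0=[] Q1=[] Q2=[P2]
t=45-46: P2@Q2 runs 1, rem=0, completes. Q0=[] Q1=[] Q2=[]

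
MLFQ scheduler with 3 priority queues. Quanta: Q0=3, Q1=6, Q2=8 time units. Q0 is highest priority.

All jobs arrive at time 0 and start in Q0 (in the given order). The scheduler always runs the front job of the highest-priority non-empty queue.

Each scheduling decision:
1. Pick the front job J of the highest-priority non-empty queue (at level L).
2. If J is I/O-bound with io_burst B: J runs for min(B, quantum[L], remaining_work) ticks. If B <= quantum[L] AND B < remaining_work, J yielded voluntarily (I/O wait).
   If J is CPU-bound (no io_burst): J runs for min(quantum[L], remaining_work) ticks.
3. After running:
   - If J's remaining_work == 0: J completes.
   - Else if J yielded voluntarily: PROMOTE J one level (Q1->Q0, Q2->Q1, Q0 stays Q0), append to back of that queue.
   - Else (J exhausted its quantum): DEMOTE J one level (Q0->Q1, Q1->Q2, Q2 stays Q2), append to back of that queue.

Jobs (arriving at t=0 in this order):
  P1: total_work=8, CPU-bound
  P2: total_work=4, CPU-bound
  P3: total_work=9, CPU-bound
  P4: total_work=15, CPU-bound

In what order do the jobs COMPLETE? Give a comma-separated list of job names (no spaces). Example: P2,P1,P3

Answer: P1,P2,P3,P4

Derivation:
t=0-3: P1@Q0 runs 3, rem=5, quantum used, demote→Q1. Q0=[P2,P3,P4] Q1=[P1] Q2=[]
t=3-6: P2@Q0 runs 3, rem=1, quantum used, demote→Q1. Q0=[P3,P4] Q1=[P1,P2] Q2=[]
t=6-9: P3@Q0 runs 3, rem=6, quantum used, demote→Q1. Q0=[P4] Q1=[P1,P2,P3] Q2=[]
t=9-12: P4@Q0 runs 3, rem=12, quantum used, demote→Q1. Q0=[] Q1=[P1,P2,P3,P4] Q2=[]
t=12-17: P1@Q1 runs 5, rem=0, completes. Q0=[] Q1=[P2,P3,P4] Q2=[]
t=17-18: P2@Q1 runs 1, rem=0, completes. Q0=[] Q1=[P3,P4] Q2=[]
t=18-24: P3@Q1 runs 6, rem=0, completes. Q0=[] Q1=[P4] Q2=[]
t=24-30: P4@Q1 runs 6, rem=6, quantum used, demote→Q2. Q0=[] Q1=[] Q2=[P4]
t=30-36: P4@Q2 runs 6, rem=0, completes. Q0=[] Q1=[] Q2=[]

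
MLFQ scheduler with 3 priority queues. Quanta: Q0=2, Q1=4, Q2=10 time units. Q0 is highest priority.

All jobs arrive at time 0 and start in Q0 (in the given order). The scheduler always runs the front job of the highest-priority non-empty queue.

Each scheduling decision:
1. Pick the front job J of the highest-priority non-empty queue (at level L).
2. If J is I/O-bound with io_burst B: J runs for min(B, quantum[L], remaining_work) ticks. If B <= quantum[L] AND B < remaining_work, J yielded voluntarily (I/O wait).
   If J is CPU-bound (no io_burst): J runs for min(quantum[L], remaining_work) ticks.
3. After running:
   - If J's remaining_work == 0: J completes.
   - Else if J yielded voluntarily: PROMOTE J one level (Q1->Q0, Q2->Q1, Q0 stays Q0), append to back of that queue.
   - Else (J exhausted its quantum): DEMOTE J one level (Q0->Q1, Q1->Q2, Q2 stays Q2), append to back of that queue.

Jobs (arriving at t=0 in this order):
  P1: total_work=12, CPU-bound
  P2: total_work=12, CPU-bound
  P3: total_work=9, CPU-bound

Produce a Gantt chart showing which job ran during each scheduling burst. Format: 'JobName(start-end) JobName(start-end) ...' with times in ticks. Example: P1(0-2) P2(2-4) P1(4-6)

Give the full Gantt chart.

t=0-2: P1@Q0 runs 2, rem=10, quantum used, demote→Q1. Q0=[P2,P3] Q1=[P1] Q2=[]
t=2-4: P2@Q0 runs 2, rem=10, quantum used, demote→Q1. Q0=[P3] Q1=[P1,P2] Q2=[]
t=4-6: P3@Q0 runs 2, rem=7, quantum used, demote→Q1. Q0=[] Q1=[P1,P2,P3] Q2=[]
t=6-10: P1@Q1 runs 4, rem=6, quantum used, demote→Q2. Q0=[] Q1=[P2,P3] Q2=[P1]
t=10-14: P2@Q1 runs 4, rem=6, quantum used, demote→Q2. Q0=[] Q1=[P3] Q2=[P1,P2]
t=14-18: P3@Q1 runs 4, rem=3, quantum used, demote→Q2. Q0=[] Q1=[] Q2=[P1,P2,P3]
t=18-24: P1@Q2 runs 6, rem=0, completes. Q0=[] Q1=[] Q2=[P2,P3]
t=24-30: P2@Q2 runs 6, rem=0, completes. Q0=[] Q1=[] Q2=[P3]
t=30-33: P3@Q2 runs 3, rem=0, completes. Q0=[] Q1=[] Q2=[]

Answer: P1(0-2) P2(2-4) P3(4-6) P1(6-10) P2(10-14) P3(14-18) P1(18-24) P2(24-30) P3(30-33)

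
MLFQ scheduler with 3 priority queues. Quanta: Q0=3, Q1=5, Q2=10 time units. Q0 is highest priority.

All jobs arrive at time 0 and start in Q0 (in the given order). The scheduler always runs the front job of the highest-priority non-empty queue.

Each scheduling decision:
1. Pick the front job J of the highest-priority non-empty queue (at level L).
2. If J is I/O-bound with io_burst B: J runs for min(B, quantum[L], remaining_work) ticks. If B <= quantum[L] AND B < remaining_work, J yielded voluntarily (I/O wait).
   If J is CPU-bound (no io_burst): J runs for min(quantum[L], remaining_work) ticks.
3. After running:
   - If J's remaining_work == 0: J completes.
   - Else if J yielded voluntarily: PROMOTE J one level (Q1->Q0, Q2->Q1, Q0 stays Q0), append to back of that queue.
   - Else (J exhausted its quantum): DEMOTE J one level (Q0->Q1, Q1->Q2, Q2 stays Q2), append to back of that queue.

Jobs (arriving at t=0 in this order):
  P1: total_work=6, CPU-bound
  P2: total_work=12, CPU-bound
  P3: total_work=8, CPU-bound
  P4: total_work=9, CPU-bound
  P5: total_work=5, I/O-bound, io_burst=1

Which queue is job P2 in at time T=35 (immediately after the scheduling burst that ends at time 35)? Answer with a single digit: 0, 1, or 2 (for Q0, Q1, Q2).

Answer: 2

Derivation:
t=0-3: P1@Q0 runs 3, rem=3, quantum used, demote→Q1. Q0=[P2,P3,P4,P5] Q1=[P1] Q2=[]
t=3-6: P2@Q0 runs 3, rem=9, quantum used, demote→Q1. Q0=[P3,P4,P5] Q1=[P1,P2] Q2=[]
t=6-9: P3@Q0 runs 3, rem=5, quantum used, demote→Q1. Q0=[P4,P5] Q1=[P1,P2,P3] Q2=[]
t=9-12: P4@Q0 runs 3, rem=6, quantum used, demote→Q1. Q0=[P5] Q1=[P1,P2,P3,P4] Q2=[]
t=12-13: P5@Q0 runs 1, rem=4, I/O yield, promote→Q0. Q0=[P5] Q1=[P1,P2,P3,P4] Q2=[]
t=13-14: P5@Q0 runs 1, rem=3, I/O yield, promote→Q0. Q0=[P5] Q1=[P1,P2,P3,P4] Q2=[]
t=14-15: P5@Q0 runs 1, rem=2, I/O yield, promote→Q0. Q0=[P5] Q1=[P1,P2,P3,P4] Q2=[]
t=15-16: P5@Q0 runs 1, rem=1, I/O yield, promote→Q0. Q0=[P5] Q1=[P1,P2,P3,P4] Q2=[]
t=16-17: P5@Q0 runs 1, rem=0, completes. Q0=[] Q1=[P1,P2,P3,P4] Q2=[]
t=17-20: P1@Q1 runs 3, rem=0, completes. Q0=[] Q1=[P2,P3,P4] Q2=[]
t=20-25: P2@Q1 runs 5, rem=4, quantum used, demote→Q2. Q0=[] Q1=[P3,P4] Q2=[P2]
t=25-30: P3@Q1 runs 5, rem=0, completes. Q0=[] Q1=[P4] Q2=[P2]
t=30-35: P4@Q1 runs 5, rem=1, quantum used, demote→Q2. Q0=[] Q1=[] Q2=[P2,P4]
t=35-39: P2@Q2 runs 4, rem=0, completes. Q0=[] Q1=[] Q2=[P4]
t=39-40: P4@Q2 runs 1, rem=0, completes. Q0=[] Q1=[] Q2=[]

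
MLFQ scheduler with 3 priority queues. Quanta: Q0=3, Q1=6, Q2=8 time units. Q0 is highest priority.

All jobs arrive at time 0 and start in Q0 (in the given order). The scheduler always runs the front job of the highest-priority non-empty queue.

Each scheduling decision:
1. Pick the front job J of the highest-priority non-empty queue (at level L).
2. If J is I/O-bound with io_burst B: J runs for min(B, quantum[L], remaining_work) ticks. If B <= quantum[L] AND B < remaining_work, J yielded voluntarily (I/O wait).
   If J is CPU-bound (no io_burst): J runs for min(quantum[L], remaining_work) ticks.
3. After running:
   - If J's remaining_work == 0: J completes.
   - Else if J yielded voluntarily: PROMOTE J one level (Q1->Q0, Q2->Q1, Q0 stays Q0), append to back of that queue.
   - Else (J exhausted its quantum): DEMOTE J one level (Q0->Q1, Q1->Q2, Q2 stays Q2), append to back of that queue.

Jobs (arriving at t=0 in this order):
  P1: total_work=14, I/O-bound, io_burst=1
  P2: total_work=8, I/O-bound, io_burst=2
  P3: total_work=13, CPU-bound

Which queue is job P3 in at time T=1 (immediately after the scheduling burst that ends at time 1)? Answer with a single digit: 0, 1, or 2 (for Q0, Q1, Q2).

Answer: 0

Derivation:
t=0-1: P1@Q0 runs 1, rem=13, I/O yield, promote→Q0. Q0=[P2,P3,P1] Q1=[] Q2=[]
t=1-3: P2@Q0 runs 2, rem=6, I/O yield, promote→Q0. Q0=[P3,P1,P2] Q1=[] Q2=[]
t=3-6: P3@Q0 runs 3, rem=10, quantum used, demote→Q1. Q0=[P1,P2] Q1=[P3] Q2=[]
t=6-7: P1@Q0 runs 1, rem=12, I/O yield, promote→Q0. Q0=[P2,P1] Q1=[P3] Q2=[]
t=7-9: P2@Q0 runs 2, rem=4, I/O yield, promote→Q0. Q0=[P1,P2] Q1=[P3] Q2=[]
t=9-10: P1@Q0 runs 1, rem=11, I/O yield, promote→Q0. Q0=[P2,P1] Q1=[P3] Q2=[]
t=10-12: P2@Q0 runs 2, rem=2, I/O yield, promote→Q0. Q0=[P1,P2] Q1=[P3] Q2=[]
t=12-13: P1@Q0 runs 1, rem=10, I/O yield, promote→Q0. Q0=[P2,P1] Q1=[P3] Q2=[]
t=13-15: P2@Q0 runs 2, rem=0, completes. Q0=[P1] Q1=[P3] Q2=[]
t=15-16: P1@Q0 runs 1, rem=9, I/O yield, promote→Q0. Q0=[P1] Q1=[P3] Q2=[]
t=16-17: P1@Q0 runs 1, rem=8, I/O yield, promote→Q0. Q0=[P1] Q1=[P3] Q2=[]
t=17-18: P1@Q0 runs 1, rem=7, I/O yield, promote→Q0. Q0=[P1] Q1=[P3] Q2=[]
t=18-19: P1@Q0 runs 1, rem=6, I/O yield, promote→Q0. Q0=[P1] Q1=[P3] Q2=[]
t=19-20: P1@Q0 runs 1, rem=5, I/O yield, promote→Q0. Q0=[P1] Q1=[P3] Q2=[]
t=20-21: P1@Q0 runs 1, rem=4, I/O yield, promote→Q0. Q0=[P1] Q1=[P3] Q2=[]
t=21-22: P1@Q0 runs 1, rem=3, I/O yield, promote→Q0. Q0=[P1] Q1=[P3] Q2=[]
t=22-23: P1@Q0 runs 1, rem=2, I/O yield, promote→Q0. Q0=[P1] Q1=[P3] Q2=[]
t=23-24: P1@Q0 runs 1, rem=1, I/O yield, promote→Q0. Q0=[P1] Q1=[P3] Q2=[]
t=24-25: P1@Q0 runs 1, rem=0, completes. Q0=[] Q1=[P3] Q2=[]
t=25-31: P3@Q1 runs 6, rem=4, quantum used, demote→Q2. Q0=[] Q1=[] Q2=[P3]
t=31-35: P3@Q2 runs 4, rem=0, completes. Q0=[] Q1=[] Q2=[]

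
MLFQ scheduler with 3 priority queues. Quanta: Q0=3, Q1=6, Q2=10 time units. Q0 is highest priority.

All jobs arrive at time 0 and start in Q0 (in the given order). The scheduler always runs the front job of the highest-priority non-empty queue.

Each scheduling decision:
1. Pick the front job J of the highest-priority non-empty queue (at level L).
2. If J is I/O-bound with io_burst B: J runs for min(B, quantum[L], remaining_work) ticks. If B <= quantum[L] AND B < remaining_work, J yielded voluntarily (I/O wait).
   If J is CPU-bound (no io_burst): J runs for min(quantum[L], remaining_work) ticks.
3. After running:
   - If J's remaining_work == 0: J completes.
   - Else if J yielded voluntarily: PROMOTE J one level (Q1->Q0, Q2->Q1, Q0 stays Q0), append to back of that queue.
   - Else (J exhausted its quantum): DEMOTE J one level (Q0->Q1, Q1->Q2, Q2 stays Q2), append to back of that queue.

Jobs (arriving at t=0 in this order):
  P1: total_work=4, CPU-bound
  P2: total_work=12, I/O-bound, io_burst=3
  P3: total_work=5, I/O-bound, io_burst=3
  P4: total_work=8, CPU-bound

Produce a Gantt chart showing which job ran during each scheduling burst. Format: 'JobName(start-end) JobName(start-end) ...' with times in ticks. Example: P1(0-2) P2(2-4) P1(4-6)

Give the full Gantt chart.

Answer: P1(0-3) P2(3-6) P3(6-9) P4(9-12) P2(12-15) P3(15-17) P2(17-20) P2(20-23) P1(23-24) P4(24-29)

Derivation:
t=0-3: P1@Q0 runs 3, rem=1, quantum used, demote→Q1. Q0=[P2,P3,P4] Q1=[P1] Q2=[]
t=3-6: P2@Q0 runs 3, rem=9, I/O yield, promote→Q0. Q0=[P3,P4,P2] Q1=[P1] Q2=[]
t=6-9: P3@Q0 runs 3, rem=2, I/O yield, promote→Q0. Q0=[P4,P2,P3] Q1=[P1] Q2=[]
t=9-12: P4@Q0 runs 3, rem=5, quantum used, demote→Q1. Q0=[P2,P3] Q1=[P1,P4] Q2=[]
t=12-15: P2@Q0 runs 3, rem=6, I/O yield, promote→Q0. Q0=[P3,P2] Q1=[P1,P4] Q2=[]
t=15-17: P3@Q0 runs 2, rem=0, completes. Q0=[P2] Q1=[P1,P4] Q2=[]
t=17-20: P2@Q0 runs 3, rem=3, I/O yield, promote→Q0. Q0=[P2] Q1=[P1,P4] Q2=[]
t=20-23: P2@Q0 runs 3, rem=0, completes. Q0=[] Q1=[P1,P4] Q2=[]
t=23-24: P1@Q1 runs 1, rem=0, completes. Q0=[] Q1=[P4] Q2=[]
t=24-29: P4@Q1 runs 5, rem=0, completes. Q0=[] Q1=[] Q2=[]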